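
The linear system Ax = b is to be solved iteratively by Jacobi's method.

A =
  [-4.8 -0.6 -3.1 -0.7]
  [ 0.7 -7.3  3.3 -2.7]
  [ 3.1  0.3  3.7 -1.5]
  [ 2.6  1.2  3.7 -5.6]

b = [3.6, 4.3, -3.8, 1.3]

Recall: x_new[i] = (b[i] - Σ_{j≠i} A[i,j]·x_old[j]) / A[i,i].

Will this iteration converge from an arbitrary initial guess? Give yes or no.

Diagonal D = diag(-4.8, -7.3, 3.7, -5.6); L, U strict lower/upper.
T_J = -D⁻¹(L+U): T[2,0] = -(3.1)/(3.7) = -0.8378; T[2,2] = 0.
  T[0,:] = [+0.0000 -0.1250 -0.6458 -0.1458]
  T[1,:] = [+0.0959 +0.0000 +0.4521 -0.3699]
  T[2,:] = [-0.8378 -0.0811 +0.0000 +0.4054]
  T[3,:] = [+0.4643 +0.2143 +0.6607 +0.0000]
eigenvalue magnitudes: 0.8519, 0.7060, 0.0965, 0.0965.
ρ = 0.8519; 0.8519 < 1: convergent.

yes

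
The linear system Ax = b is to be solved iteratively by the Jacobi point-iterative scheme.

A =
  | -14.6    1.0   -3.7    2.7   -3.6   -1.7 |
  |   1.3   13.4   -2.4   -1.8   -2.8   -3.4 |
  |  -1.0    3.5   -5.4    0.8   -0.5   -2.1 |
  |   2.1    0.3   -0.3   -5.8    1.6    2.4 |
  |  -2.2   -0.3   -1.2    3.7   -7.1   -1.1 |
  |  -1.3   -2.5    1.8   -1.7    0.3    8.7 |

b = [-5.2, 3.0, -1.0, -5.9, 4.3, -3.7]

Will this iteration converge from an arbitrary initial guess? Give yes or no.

yes

Split A = D + L + U, D = diag(-14.6, 13.4, -5.4, -5.8, -7.1, 8.7).
T_J = -D⁻¹(L+U): T[3,4] = -(1.6)/(-5.8) = +0.2759; T[3,3] = 0.
  T[0,:] = [+0.0000  +0.0685  -0.2534  +0.1849  -0.2466  -0.1164]
  T[1,:] = [-0.0970  +0.0000  +0.1791  +0.1343  +0.2090  +0.2537]
  T[2,:] = [-0.1852  +0.6481  +0.0000  +0.1481  -0.0926  -0.3889]
  T[3,:] = [+0.3621  +0.0517  -0.0517  +0.0000  +0.2759  +0.4138]
  T[4,:] = [-0.3099  -0.0423  -0.1690  +0.5211  +0.0000  -0.1549]
  T[5,:] = [+0.1494  +0.2874  -0.2069  +0.1954  -0.0345  +0.0000]
|λ(T)| sorted: 0.8501, 0.5345, 0.5345, 0.3437, 0.1892, 0.0142.
spectral radius ρ = 0.8501; 0.8501 < 1: convergent.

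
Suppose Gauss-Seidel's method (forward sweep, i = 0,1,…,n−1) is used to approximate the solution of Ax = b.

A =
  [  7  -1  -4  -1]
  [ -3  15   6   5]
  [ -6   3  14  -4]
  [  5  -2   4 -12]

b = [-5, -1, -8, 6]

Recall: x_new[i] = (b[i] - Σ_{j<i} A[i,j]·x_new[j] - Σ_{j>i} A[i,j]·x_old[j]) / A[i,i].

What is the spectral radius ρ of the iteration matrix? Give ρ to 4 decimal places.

0.6135

A = D + L + U where D = diag(7, 15, 14, -12).
GS T = -(D+L)⁻¹U: row 0 first, T[0,1] = -(-1)/(7) = +0.1429; later rows by forward substitution.
  T[0,:] = [+0.0000 +0.1429 +0.5714 +0.1429]
  T[1,:] = [+0.0000 +0.0286 -0.2857 -0.3048]
  T[2,:] = [+0.0000 +0.0551 +0.3061 +0.4122]
  T[3,:] = [+0.0000 +0.0731 +0.3878 +0.2477]
|roots of det(T-λI)|: 0.6135, 0.1220, 0.0909, 0.0000.
ρ(T) = max|λ| = 0.6135; 0.6135 < 1: convergent.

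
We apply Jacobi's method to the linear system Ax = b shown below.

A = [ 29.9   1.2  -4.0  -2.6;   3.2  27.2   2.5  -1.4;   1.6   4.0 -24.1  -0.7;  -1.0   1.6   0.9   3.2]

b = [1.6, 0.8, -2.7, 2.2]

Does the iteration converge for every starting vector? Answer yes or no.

Diagonal D = diag(29.9, 27.2, -24.1, 3.2); L, U strict lower/upper.
T_J = -D⁻¹(L+U): T[1,2] = -(2.5)/(27.2) = -0.0919; T[1,1] = 0.
  T[0,:] = [+0.0000, -0.0401, +0.1338, +0.0870]
  T[1,:] = [-0.1176, +0.0000, -0.0919, +0.0515]
  T[2,:] = [+0.0664, +0.1660, +0.0000, -0.0290]
  T[3,:] = [+0.3125, -0.5000, -0.2812, +0.0000]
|eigenvalues of T|: 0.2332, 0.1904, 0.1904, 0.1752.
ρ = 0.2332; 0.2332 < 1: convergent.

yes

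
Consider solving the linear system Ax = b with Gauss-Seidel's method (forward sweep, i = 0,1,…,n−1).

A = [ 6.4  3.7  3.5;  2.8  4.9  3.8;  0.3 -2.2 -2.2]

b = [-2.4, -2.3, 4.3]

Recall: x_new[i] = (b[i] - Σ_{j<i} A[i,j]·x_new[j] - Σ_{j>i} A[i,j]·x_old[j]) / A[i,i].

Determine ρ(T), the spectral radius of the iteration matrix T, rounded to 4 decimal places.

0.7956

A = D + L + U where D = diag(6.4, 4.9, -2.2).
GS T = -(D+L)⁻¹U: row 0 first, T[0,1] = -(3.7)/(6.4) = -0.5781; later rows by forward substitution.
  T[0,:] = [+0.0000 -0.5781 -0.5469]
  T[1,:] = [+0.0000 +0.3304 -0.4630]
  T[2,:] = [+0.0000 -0.4092 +0.3884]
|eigenvalues of T|: 0.7956, 0.0768, 0.0000.
spectral radius ρ = 0.7956; 0.7956 < 1: convergent.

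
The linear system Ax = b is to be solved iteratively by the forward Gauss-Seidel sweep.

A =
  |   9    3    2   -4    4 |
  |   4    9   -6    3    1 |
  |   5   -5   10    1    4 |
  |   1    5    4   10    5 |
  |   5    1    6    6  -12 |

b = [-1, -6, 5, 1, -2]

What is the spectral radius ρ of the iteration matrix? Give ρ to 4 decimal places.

Let D = diag(9, 9, 10, 10, -12); L, U the strict triangles.
GS T = -(D+L)⁻¹U: row 0 first, T[0,3] = -(-4)/(9) = +0.4444; later rows by forward substitution.
  T[0,:] = [+0.0000  -0.3333  -0.2222  +0.4444  -0.4444]
  T[1,:] = [+0.0000  +0.1481  +0.7654  -0.5309  +0.0864]
  T[2,:] = [+0.0000  +0.2407  +0.4938  -0.5877  -0.1346]
  T[3,:] = [+0.0000  -0.1370  -0.5580  +0.4560  -0.4449]
  T[4,:] = [+0.0000  -0.0747  -0.0609  +0.0751  -0.4677]
|roots of det(T-λI)|: 1.2519, 0.4125, 0.2456, 0.0365, 0.0000.
spectral radius ρ = 1.2519; 1.2519 > 1, so it fails to converge.

1.2519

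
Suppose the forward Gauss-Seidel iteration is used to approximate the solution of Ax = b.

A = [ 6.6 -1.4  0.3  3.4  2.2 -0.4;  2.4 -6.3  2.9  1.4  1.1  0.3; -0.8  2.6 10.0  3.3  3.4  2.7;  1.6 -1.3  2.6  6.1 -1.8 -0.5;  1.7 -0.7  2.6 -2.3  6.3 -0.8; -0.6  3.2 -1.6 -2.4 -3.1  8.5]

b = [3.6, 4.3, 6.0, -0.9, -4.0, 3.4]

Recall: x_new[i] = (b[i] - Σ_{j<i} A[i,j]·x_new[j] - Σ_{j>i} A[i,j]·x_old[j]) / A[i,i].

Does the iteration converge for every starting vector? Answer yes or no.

yes

Diagonal D = diag(6.6, -6.3, 10, 6.1, 6.3, 8.5); L, U strict lower/upper.
GS T = -(D+L)⁻¹U: row 0 first, T[0,1] = -(-1.4)/(6.6) = +0.2121; later rows by forward substitution.
  T[0,:] = [+0.0000  +0.2121  -0.0455  -0.5152  -0.3333  +0.0606]
  T[1,:] = [+0.0000  +0.0808  +0.4430  +0.0260  +0.0476  +0.0707]
  T[2,:] = [+0.0000  -0.0040  -0.1188  -0.3780  -0.3790  -0.2835]
  T[3,:] = [+0.0000  -0.0367  +0.1570  +0.3018  +0.5542  +0.2020]
  T[4,:] = [+0.0000  -0.0600  +0.1678  +0.4080  +0.4540  +0.3092]
  T[5,:] = [+0.0000  -0.0484  -0.0868  +0.1167  +0.2093  +0.0941]
moduli |λ_i(T)| = 0.8727, 0.1577, 0.1577, 0.1540, 0.0255, 0.0000.
ρ = 0.8727; 0.8727 < 1 ⇒ converges.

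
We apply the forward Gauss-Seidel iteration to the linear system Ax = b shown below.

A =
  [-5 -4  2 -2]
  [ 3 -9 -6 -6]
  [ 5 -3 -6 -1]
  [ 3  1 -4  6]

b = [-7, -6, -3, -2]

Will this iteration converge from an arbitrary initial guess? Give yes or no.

yes

Diagonal D = diag(-5, -9, -6, 6); L, U strict lower/upper.
Gauss-Seidel: T = -(D+L)⁻¹U, row 0 first, T[0,2] = -(2)/(-5) = +0.4000; later rows by forward substitution.
  T[0,:] = [+0.0000, -0.8000, +0.4000, -0.4000]
  T[1,:] = [+0.0000, -0.2667, -0.5333, -0.8000]
  T[2,:] = [+0.0000, -0.5333, +0.6000, -0.1000]
  T[3,:] = [+0.0000, +0.0889, +0.2889, +0.2667]
|λ(T)| sorted: 0.9273, 0.2189, 0.2189, 0.0000.
spectral radius ρ = 0.9273; 0.9273 < 1 ⇒ converges.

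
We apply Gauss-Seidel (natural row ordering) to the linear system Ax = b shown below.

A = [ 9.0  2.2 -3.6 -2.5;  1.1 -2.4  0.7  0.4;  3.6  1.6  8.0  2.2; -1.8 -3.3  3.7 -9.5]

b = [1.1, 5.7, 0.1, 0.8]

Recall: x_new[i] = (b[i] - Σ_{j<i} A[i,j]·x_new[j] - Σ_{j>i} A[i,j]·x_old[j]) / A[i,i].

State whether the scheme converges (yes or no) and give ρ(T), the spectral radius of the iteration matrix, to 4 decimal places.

Diagonal D = diag(9, -2.4, 8, -9.5); L, U strict lower/upper.
GS T = -(D+L)⁻¹U: row 0 first, T[0,2] = -(-3.6)/(9) = +0.4000; later rows by forward substitution.
  T[0,:] = [+0.0000, -0.2444, +0.4000, +0.2778]
  T[1,:] = [+0.0000, -0.1120, +0.4750, +0.2940]
  T[2,:] = [+0.0000, +0.1324, -0.2750, -0.4588]
  T[3,:] = [+0.0000, +0.1368, -0.3479, -0.3334]
|roots of det(T-λI)|: 0.8471, 0.0662, 0.0662, 0.0000.
spectral radius ρ = 0.8471; 0.8471 < 1 ⇒ converges.

yes, ρ = 0.8471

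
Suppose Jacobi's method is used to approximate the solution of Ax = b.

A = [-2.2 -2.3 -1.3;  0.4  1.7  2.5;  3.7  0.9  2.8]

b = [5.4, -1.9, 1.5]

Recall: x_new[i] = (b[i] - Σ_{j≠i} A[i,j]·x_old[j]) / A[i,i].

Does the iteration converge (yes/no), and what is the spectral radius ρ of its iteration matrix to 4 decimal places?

Write A = D+L+U with D = diag(-2.2, 1.7, 2.8).
T_J = -D⁻¹(L+U): T[1,0] = -(0.4)/(1.7) = -0.2353; T[1,1] = 0.
  T[0,:] = [+0.0000, -1.0455, -0.5909]
  T[1,:] = [-0.2353, +0.0000, -1.4706]
  T[2,:] = [-1.3214, -0.3214, +0.0000]
moduli |λ_i(T)| = 1.6587, 1.1188, 1.1188.
ρ(T) = max|λ| = 1.6587; 1.6587 > 1: divergent.

no, ρ = 1.6587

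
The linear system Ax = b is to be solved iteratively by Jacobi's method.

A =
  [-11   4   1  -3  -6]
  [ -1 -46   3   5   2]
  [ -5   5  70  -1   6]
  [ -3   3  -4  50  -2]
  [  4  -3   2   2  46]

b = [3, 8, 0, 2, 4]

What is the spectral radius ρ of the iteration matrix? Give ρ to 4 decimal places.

0.2442

Write A = D+L+U with D = diag(-11, -46, 70, 50, 46).
Jacobi: T = -D⁻¹(L+U), T[4,0] = -(4)/(46) = -0.0870; T[4,4] = 0.
  T[0,:] = [+0.0000  +0.3636  +0.0909  -0.2727  -0.5455]
  T[1,:] = [-0.0217  +0.0000  +0.0652  +0.1087  +0.0435]
  T[2,:] = [+0.0714  -0.0714  +0.0000  +0.0143  -0.0857]
  T[3,:] = [+0.0600  -0.0600  +0.0800  +0.0000  +0.0400]
  T[4,:] = [-0.0870  +0.0652  -0.0435  -0.0435  +0.0000]
moduli |λ_i(T)| = 0.2442, 0.1318, 0.1318, 0.0842, 0.0842.
spectral radius ρ = 0.2442; 0.2442 < 1 ⇒ converges.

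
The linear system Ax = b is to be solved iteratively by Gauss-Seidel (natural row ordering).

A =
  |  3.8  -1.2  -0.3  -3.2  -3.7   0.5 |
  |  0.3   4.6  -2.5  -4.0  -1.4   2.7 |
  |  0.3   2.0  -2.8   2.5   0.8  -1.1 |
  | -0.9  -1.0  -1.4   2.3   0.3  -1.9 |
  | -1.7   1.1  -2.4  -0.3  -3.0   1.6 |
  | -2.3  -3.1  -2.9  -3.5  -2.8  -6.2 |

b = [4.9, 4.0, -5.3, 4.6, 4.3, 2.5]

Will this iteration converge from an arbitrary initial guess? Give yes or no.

Diagonal D = diag(3.8, 4.6, -2.8, 2.3, -3, -6.2); L, U strict lower/upper.
Gauss-Seidel: T = -(D+L)⁻¹U, row 0 first, T[0,2] = -(-0.3)/(3.8) = +0.0789; later rows by forward substitution.
  T[0,:] = [+0.0000 +0.3158 +0.0789 +0.8421 +0.9737 -0.1316]
  T[1,:] = [+0.0000 -0.0206 +0.5383 +0.8146 +0.2408 -0.5784]
  T[2,:] = [+0.0000 +0.0191 +0.3930 +1.5650 +0.5621 -0.8201]
  T[3,:] = [+0.0000 +0.1263 +0.5042 +1.6363 +0.6974 +0.0240]
  T[4,:] = [+0.0000 -0.2144 -0.2121 -1.5941 -0.9828 +1.0495]
  T[5,:] = [+0.0000 -0.0902 -0.6711 -1.6555 -0.6944 +0.2341]
moduli |λ_i(T)| = 1.5862, 0.4598, 0.4598, 0.3695, 0.0319, 0.0000.
spectral radius ρ = 1.5862; 1.5862 > 1, so it fails to converge.

no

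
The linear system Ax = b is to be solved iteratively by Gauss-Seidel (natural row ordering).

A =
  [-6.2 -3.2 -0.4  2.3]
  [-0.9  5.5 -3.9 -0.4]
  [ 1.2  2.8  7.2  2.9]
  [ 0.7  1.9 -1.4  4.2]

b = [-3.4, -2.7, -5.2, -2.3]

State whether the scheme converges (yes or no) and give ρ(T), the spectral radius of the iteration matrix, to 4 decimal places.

yes, ρ = 0.8802

Write A = D+L+U with D = diag(-6.2, 5.5, 7.2, 4.2).
T_GS = -(D+L)⁻¹U: row 0 first, T[0,2] = -(-0.4)/(-6.2) = -0.0645; later rows by forward substitution.
  T[0,:] = [+0.0000  -0.5161  -0.0645  +0.3710]
  T[1,:] = [+0.0000  -0.0845  +0.6985  +0.1334]
  T[2,:] = [+0.0000  +0.1189  -0.2609  -0.5165]
  T[3,:] = [+0.0000  +0.1639  -0.3922  -0.2944]
|roots of det(T-λI)|: 0.8802, 0.1671, 0.1671, 0.0000.
spectral radius ρ = 0.8802; 0.8802 < 1: convergent.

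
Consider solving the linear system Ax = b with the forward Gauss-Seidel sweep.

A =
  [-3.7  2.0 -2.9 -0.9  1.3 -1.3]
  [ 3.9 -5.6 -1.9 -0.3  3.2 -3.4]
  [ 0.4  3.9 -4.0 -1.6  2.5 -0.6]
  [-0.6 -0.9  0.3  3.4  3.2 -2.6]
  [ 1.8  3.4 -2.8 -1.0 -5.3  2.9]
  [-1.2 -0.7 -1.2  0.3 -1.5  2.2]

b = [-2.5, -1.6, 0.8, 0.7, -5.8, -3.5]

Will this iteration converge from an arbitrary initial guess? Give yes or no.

no

Write A = D+L+U with D = diag(-3.7, -5.6, -4, 3.4, -5.3, 2.2).
GS T = -(D+L)⁻¹U: row 0 first, T[0,4] = -(1.3)/(-3.7) = +0.3514; later rows by forward substitution.
  T[0,:] = [+0.0000  +0.5405  -0.7838  -0.2432  +0.3514  -0.3514]
  T[1,:] = [+0.0000  +0.3764  -0.8851  -0.2230  +0.8161  -0.8518]
  T[2,:] = [+0.0000  +0.4211  -0.9414  -0.6417  +1.4559  -1.0157]
  T[3,:] = [+0.0000  +0.1579  -0.2896  -0.0453  -0.7916  +0.5668]
  T[4,:] = [+0.0000  +0.1728  -0.2820  +0.1219  +0.0231  +0.3110]
  T[5,:] = [+0.0000  +0.7406  -1.3755  -0.4643  +1.3691  -0.8819]
|λ(T)| sorted: 1.5184, 0.5051, 0.5051, 0.5015, 0.1061, 0.0000.
ρ = 1.5184; 1.5184 > 1, so it fails to converge.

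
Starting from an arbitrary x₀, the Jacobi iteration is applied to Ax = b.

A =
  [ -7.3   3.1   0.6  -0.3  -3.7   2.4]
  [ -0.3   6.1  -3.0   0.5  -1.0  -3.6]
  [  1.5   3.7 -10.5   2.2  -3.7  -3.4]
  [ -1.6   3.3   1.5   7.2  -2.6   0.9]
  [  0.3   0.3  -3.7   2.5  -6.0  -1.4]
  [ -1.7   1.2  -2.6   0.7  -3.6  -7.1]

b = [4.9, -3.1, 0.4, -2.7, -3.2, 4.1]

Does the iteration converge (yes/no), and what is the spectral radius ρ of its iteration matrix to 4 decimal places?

no, ρ = 1.1552

Let D = diag(-7.3, 6.1, -10.5, 7.2, -6, -7.1); L, U the strict triangles.
T_J = -D⁻¹(L+U): T[2,0] = -(1.5)/(-10.5) = +0.1429; T[2,2] = 0.
  T[0,:] = [+0.0000  +0.4247  +0.0822  -0.0411  -0.5068  +0.3288]
  T[1,:] = [+0.0492  +0.0000  +0.4918  -0.0820  +0.1639  +0.5902]
  T[2,:] = [+0.1429  +0.3524  +0.0000  +0.2095  -0.3524  -0.3238]
  T[3,:] = [+0.2222  -0.4583  -0.2083  +0.0000  +0.3611  -0.1250]
  T[4,:] = [+0.0500  +0.0500  -0.6167  +0.4167  +0.0000  -0.2333]
  T[5,:] = [-0.2394  +0.1690  -0.3662  +0.0986  -0.5070  +0.0000]
|roots of det(T-λI)|: 1.1552, 0.6837, 0.4028, 0.4028, 0.2132, 0.2132.
spectral radius ρ = 1.1552; 1.1552 > 1: divergent.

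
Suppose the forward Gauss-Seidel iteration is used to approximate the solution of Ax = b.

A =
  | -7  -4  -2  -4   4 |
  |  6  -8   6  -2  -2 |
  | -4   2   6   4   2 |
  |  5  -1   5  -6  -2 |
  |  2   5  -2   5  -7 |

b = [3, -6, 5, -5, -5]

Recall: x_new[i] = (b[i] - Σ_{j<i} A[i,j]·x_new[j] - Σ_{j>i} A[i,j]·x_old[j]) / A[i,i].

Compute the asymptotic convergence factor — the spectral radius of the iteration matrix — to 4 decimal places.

Write A = D+L+U with D = diag(-7, -8, 6, -6, -7).
GS T = -(D+L)⁻¹U: row 0 first, T[0,2] = -(-2)/(-7) = -0.2857; later rows by forward substitution.
  T[0,:] = [+0.0000 -0.5714 -0.2857 -0.5714 +0.5714]
  T[1,:] = [+0.0000 -0.4286 +0.5357 -0.6786 +0.1786]
  T[2,:] = [+0.0000 -0.2381 -0.3690 -0.8214 -0.0119]
  T[3,:] = [+0.0000 -0.6032 -0.6349 -1.0476 +0.1032]
  T[4,:] = [+0.0000 -0.8322 -0.0471 -1.1616 +0.3679]
eigenvalue magnitudes: 1.5333, 0.3965, 0.3065, 0.1460, 0.0000.
ρ(T) = max|λ| = 1.5333; 1.5333 > 1, so it fails to converge.

1.5333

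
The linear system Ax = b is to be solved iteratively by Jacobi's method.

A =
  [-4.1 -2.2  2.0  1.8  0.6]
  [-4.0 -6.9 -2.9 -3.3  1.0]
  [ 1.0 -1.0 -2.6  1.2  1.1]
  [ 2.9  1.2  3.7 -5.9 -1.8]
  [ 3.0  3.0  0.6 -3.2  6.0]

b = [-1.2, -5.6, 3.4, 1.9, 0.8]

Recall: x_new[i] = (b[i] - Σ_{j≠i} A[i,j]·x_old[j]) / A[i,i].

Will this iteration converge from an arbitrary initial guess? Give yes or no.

Write A = D+L+U with D = diag(-4.1, -6.9, -2.6, -5.9, 6).
T_J = -D⁻¹(L+U): T[0,4] = -(0.6)/(-4.1) = +0.1463; T[0,0] = 0.
  T[0,:] = [+0.0000, -0.5366, +0.4878, +0.4390, +0.1463]
  T[1,:] = [-0.5797, +0.0000, -0.4203, -0.4783, +0.1449]
  T[2,:] = [+0.3846, -0.3846, +0.0000, +0.4615, +0.4231]
  T[3,:] = [+0.4915, +0.2034, +0.6271, +0.0000, -0.3051]
  T[4,:] = [-0.5000, -0.5000, -0.1000, +0.5333, +0.0000]
eigenvalue magnitudes: 1.2631, 0.6858, 0.6858, 0.5443, 0.0232.
ρ(T) = max|λ| = 1.2631; 1.2631 > 1: divergent.

no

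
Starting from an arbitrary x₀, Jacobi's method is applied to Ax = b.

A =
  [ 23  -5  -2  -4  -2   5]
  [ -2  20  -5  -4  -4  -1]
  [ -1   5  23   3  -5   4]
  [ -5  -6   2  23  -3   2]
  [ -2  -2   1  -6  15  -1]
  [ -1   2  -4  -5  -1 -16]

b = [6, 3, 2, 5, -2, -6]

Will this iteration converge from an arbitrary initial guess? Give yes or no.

yes

Split A = D + L + U, D = diag(23, 20, 23, 23, 15, -16).
Jacobi T = -D⁻¹(L+U): T[2,0] = -(-1)/(23) = +0.0435; T[2,2] = 0.
  T[0,:] = [+0.0000, +0.2174, +0.0870, +0.1739, +0.0870, -0.2174]
  T[1,:] = [+0.1000, +0.0000, +0.2500, +0.2000, +0.2000, +0.0500]
  T[2,:] = [+0.0435, -0.2174, +0.0000, -0.1304, +0.2174, -0.1739]
  T[3,:] = [+0.2174, +0.2609, -0.0870, +0.0000, +0.1304, -0.0870]
  T[4,:] = [+0.1333, +0.1333, -0.0667, +0.4000, +0.0000, +0.0667]
  T[5,:] = [-0.0625, +0.1250, -0.2500, -0.3125, -0.0625, +0.0000]
|roots of det(T-λI)|: 0.5963, 0.4094, 0.2543, 0.2543, 0.2180, 0.1330.
ρ(T) = max|λ| = 0.5963; 0.5963 < 1 ⇒ converges.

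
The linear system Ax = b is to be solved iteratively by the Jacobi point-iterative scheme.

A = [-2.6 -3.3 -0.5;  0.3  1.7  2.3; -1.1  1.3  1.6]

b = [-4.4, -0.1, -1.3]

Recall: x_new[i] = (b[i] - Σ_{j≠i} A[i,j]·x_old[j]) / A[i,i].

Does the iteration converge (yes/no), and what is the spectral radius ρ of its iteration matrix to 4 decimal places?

no, ρ = 1.4161

Diagonal D = diag(-2.6, 1.7, 1.6); L, U strict lower/upper.
Jacobi T = -D⁻¹(L+U): T[0,1] = -(-3.3)/(-2.6) = -1.2692; T[0,0] = 0.
  T[0,:] = [+0.0000 -1.2692 -0.1923]
  T[1,:] = [-0.1765 +0.0000 -1.3529]
  T[2,:] = [+0.6875 -0.8125 +0.0000]
|eigenvalues of T|: 1.4161, 0.9023, 0.9023.
ρ = 1.4161; 1.4161 > 1, so it fails to converge.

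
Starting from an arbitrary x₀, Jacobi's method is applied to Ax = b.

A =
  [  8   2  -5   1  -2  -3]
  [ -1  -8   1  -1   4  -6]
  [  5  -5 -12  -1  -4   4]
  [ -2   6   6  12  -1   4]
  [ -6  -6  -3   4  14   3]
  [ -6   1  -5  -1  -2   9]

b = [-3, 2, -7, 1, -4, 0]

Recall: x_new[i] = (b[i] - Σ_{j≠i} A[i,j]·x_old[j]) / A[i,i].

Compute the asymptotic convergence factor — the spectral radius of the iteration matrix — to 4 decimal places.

1.1529

Let D = diag(8, -8, -12, 12, 14, 9); L, U the strict triangles.
Jacobi: T = -D⁻¹(L+U), T[1,4] = -(4)/(-8) = +0.5000; T[1,1] = 0.
  T[0,:] = [+0.0000, -0.2500, +0.6250, -0.1250, +0.2500, +0.3750]
  T[1,:] = [-0.1250, +0.0000, +0.1250, -0.1250, +0.5000, -0.7500]
  T[2,:] = [+0.4167, -0.4167, +0.0000, -0.0833, -0.3333, +0.3333]
  T[3,:] = [+0.1667, -0.5000, -0.5000, +0.0000, +0.0833, -0.3333]
  T[4,:] = [+0.4286, +0.4286, +0.2143, -0.2857, +0.0000, -0.2143]
  T[5,:] = [+0.6667, -0.1111, +0.5556, +0.1111, +0.2222, +0.0000]
eigenvalue magnitudes: 1.1529, 0.7531, 0.5824, 0.5824, 0.3334, 0.3334.
ρ = 1.1529; 1.1529 > 1: divergent.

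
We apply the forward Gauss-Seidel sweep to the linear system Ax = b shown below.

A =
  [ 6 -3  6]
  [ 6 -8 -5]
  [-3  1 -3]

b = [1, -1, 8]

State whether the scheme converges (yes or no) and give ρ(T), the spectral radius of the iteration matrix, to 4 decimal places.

no, ρ = 1.1812

Let D = diag(6, -8, -3); L, U the strict triangles.
T_GS = -(D+L)⁻¹U: row 0 first, T[0,2] = -(6)/(6) = -1.0000; later rows by forward substitution.
  T[0,:] = [+0.0000  +0.5000  -1.0000]
  T[1,:] = [+0.0000  +0.3750  -1.3750]
  T[2,:] = [+0.0000  -0.3750  +0.5417]
|roots of det(T-λI)|: 1.1812, 0.2646, 0.0000.
spectral radius ρ = 1.1812; 1.1812 > 1 ⇒ diverges.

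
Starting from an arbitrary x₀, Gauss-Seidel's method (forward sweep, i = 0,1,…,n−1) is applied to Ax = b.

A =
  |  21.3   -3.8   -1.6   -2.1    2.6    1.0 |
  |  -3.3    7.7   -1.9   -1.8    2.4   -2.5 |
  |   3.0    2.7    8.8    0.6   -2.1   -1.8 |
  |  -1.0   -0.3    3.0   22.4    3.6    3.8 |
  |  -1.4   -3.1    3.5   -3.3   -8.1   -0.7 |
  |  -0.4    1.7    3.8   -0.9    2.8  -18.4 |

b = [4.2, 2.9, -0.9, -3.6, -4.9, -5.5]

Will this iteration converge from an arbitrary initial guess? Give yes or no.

yes

Split A = D + L + U, D = diag(21.3, 7.7, 8.8, 22.4, -8.1, -18.4).
Gauss-Seidel: T = -(D+L)⁻¹U, row 0 first, T[0,4] = -(2.6)/(21.3) = -0.1221; later rows by forward substitution.
  T[0,:] = [+0.0000, +0.1784, +0.0751, +0.0986, -0.1221, -0.0469]
  T[1,:] = [+0.0000, +0.0765, +0.2789, +0.2760, -0.3640, +0.3046]
  T[2,:] = [+0.0000, -0.0843, -0.1112, -0.1865, +0.3919, +0.1271]
  T[3,:] = [+0.0000, +0.0203, +0.0220, +0.0331, -0.2235, -0.1847]
  T[4,:] = [+0.0000, -0.1048, -0.1767, -0.2167, +0.4208, -0.0647]
  T[5,:] = [+0.0000, -0.0312, -0.0268, -0.0498, +0.1249, +0.0546]
moduli |λ_i(T)| = 0.3775, 0.1596, 0.0558, 0.0558, 0.0048, 0.0000.
ρ(T) = max|λ| = 0.3775; 0.3775 < 1: convergent.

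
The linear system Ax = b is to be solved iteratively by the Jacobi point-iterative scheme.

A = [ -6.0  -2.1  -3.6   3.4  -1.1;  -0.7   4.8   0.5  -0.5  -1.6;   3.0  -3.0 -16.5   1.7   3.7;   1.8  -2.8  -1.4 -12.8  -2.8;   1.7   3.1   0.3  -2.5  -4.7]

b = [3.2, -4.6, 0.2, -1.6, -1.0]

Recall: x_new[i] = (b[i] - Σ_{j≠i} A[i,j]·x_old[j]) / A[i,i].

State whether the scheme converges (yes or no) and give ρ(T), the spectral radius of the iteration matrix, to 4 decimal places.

yes, ρ = 0.6513

A = D + L + U where D = diag(-6, 4.8, -16.5, -12.8, -4.7).
Jacobi: T = -D⁻¹(L+U), T[3,1] = -(-2.8)/(-12.8) = -0.2188; T[3,3] = 0.
  T[0,:] = [+0.0000, -0.3500, -0.6000, +0.5667, -0.1833]
  T[1,:] = [+0.1458, +0.0000, -0.1042, +0.1042, +0.3333]
  T[2,:] = [+0.1818, -0.1818, +0.0000, +0.1030, +0.2242]
  T[3,:] = [+0.1406, -0.2188, -0.1094, +0.0000, -0.2188]
  T[4,:] = [+0.3617, +0.6596, +0.0638, -0.5319, +0.0000]
|roots of det(T-λI)|: 0.6513, 0.4405, 0.4405, 0.2390, 0.1093.
ρ = 0.6513; 0.6513 < 1, so it converges for any x₀.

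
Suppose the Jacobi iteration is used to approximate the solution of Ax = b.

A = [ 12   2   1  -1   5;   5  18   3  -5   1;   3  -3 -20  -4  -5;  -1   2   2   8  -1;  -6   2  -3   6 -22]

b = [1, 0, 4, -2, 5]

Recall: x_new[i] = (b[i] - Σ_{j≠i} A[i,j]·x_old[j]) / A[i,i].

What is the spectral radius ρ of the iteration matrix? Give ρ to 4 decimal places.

Diagonal D = diag(12, 18, -20, 8, -22); L, U strict lower/upper.
Jacobi: T = -D⁻¹(L+U), T[2,0] = -(3)/(-20) = +0.1500; T[2,2] = 0.
  T[0,:] = [+0.0000, -0.1667, -0.0833, +0.0833, -0.4167]
  T[1,:] = [-0.2778, +0.0000, -0.1667, +0.2778, -0.0556]
  T[2,:] = [+0.1500, -0.1500, +0.0000, -0.2000, -0.2500]
  T[3,:] = [+0.1250, -0.2500, -0.2500, +0.0000, +0.1250]
  T[4,:] = [-0.2727, +0.0909, -0.1364, +0.2727, +0.0000]
|λ(T)| sorted: 0.5042, 0.3197, 0.2766, 0.1351, 0.0430.
spectral radius ρ = 0.5042; 0.5042 < 1, so it converges for any x₀.

0.5042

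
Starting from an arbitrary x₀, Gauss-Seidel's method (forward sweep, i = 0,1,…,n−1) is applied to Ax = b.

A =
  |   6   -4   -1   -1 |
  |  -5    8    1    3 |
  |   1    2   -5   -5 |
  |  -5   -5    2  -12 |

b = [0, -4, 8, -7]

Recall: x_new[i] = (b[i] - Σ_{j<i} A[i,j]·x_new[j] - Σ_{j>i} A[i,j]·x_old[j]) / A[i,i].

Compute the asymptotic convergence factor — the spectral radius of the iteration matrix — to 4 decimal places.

Diagonal D = diag(6, 8, -5, -12); L, U strict lower/upper.
GS T = -(D+L)⁻¹U: row 0 first, T[0,1] = -(-4)/(6) = +0.6667; later rows by forward substitution.
  T[0,:] = [+0.0000 +0.6667 +0.1667 +0.1667]
  T[1,:] = [+0.0000 +0.4167 -0.0208 -0.2708]
  T[2,:] = [+0.0000 +0.3000 +0.0250 -1.0750]
  T[3,:] = [+0.0000 -0.4014 -0.0566 -0.1358]
|roots of det(T-λI)|: 0.5719, 0.4130, 0.1470, 0.0000.
spectral radius ρ = 0.5719; 0.5719 < 1: convergent.

0.5719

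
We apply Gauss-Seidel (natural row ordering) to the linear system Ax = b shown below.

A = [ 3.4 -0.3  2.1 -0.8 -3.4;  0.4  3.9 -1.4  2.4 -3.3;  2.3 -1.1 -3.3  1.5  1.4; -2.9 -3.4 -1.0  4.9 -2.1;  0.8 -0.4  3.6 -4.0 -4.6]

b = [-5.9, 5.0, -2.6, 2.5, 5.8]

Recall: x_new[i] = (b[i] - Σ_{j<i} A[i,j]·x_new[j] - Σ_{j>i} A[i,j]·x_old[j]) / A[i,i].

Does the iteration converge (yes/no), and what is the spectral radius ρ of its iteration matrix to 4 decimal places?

no, ρ = 1.6702

Write A = D+L+U with D = diag(3.4, 3.9, -3.3, 4.9, -4.6).
GS T = -(D+L)⁻¹U: row 0 first, T[0,4] = -(-3.4)/(3.4) = +1.0000; later rows by forward substitution.
  T[0,:] = [+0.0000 +0.0882 -0.6176 +0.2353 +1.0000]
  T[1,:] = [+0.0000 -0.0090 +0.4223 -0.6395 +0.7436]
  T[2,:] = [+0.0000 +0.0645 -0.5713 +0.8317 +0.8733]
  T[3,:] = [+0.0000 +0.0591 -0.1891 -0.1348 +1.7146]
  T[4,:] = [+0.0000 +0.0152 -0.4268 +0.8646 -0.6982]
|eigenvalues of T|: 1.6702, 0.2360, 0.2360, 0.0115, 0.0000.
ρ(T) = max|λ| = 1.6702; 1.6702 > 1, so it fails to converge.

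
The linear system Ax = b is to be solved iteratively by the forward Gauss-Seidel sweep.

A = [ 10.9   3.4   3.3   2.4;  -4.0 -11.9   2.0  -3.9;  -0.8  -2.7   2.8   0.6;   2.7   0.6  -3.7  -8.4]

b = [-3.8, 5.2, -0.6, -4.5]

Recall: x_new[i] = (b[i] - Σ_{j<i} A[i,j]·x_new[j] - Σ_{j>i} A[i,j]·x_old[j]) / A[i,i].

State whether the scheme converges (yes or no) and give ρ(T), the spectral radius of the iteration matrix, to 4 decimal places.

A = D + L + U where D = diag(10.9, -11.9, 2.8, -8.4).
GS T = -(D+L)⁻¹U: row 0 first, T[0,2] = -(3.3)/(10.9) = -0.3028; later rows by forward substitution.
  T[0,:] = [+0.0000 -0.3119 -0.3028 -0.2202]
  T[1,:] = [+0.0000 +0.1048 +0.2698 -0.2537]
  T[2,:] = [+0.0000 +0.0120 +0.1737 -0.5219]
  T[3,:] = [+0.0000 -0.0981 -0.1545 +0.1410]
eigenvalue magnitudes: 0.5293, 0.0826, 0.0826, 0.0000.
ρ = 0.5293; 0.5293 < 1: convergent.

yes, ρ = 0.5293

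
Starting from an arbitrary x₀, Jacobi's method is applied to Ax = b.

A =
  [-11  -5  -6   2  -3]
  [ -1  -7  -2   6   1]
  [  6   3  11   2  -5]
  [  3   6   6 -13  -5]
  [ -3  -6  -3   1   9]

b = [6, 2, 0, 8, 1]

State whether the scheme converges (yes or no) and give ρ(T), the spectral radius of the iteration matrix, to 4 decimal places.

Diagonal D = diag(-11, -7, 11, -13, 9); L, U strict lower/upper.
Jacobi T = -D⁻¹(L+U): T[1,0] = -(-1)/(-7) = -0.1429; T[1,1] = 0.
  T[0,:] = [+0.0000  -0.4545  -0.5455  +0.1818  -0.2727]
  T[1,:] = [-0.1429  +0.0000  -0.2857  +0.8571  +0.1429]
  T[2,:] = [-0.5455  -0.2727  +0.0000  -0.1818  +0.4545]
  T[3,:] = [+0.2308  +0.4615  +0.4615  +0.0000  -0.3846]
  T[4,:] = [+0.3333  +0.6667  +0.3333  -0.1111  +0.0000]
|eigenvalues of T|: 1.2653, 0.6242, 0.5407, 0.5407, 0.1117.
ρ = 1.2653; 1.2653 > 1: divergent.

no, ρ = 1.2653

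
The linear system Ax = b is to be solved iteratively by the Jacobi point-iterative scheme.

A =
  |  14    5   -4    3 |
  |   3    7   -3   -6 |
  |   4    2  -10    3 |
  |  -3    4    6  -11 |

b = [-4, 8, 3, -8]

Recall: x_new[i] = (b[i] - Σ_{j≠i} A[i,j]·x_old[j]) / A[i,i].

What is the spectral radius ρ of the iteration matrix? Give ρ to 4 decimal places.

0.9028

A = D + L + U where D = diag(14, 7, -10, -11).
Jacobi T = -D⁻¹(L+U): T[0,1] = -(5)/(14) = -0.3571; T[0,0] = 0.
  T[0,:] = [+0.0000, -0.3571, +0.2857, -0.2143]
  T[1,:] = [-0.4286, +0.0000, +0.4286, +0.8571]
  T[2,:] = [+0.4000, +0.2000, +0.0000, +0.3000]
  T[3,:] = [-0.2727, +0.3636, +0.5455, +0.0000]
|roots of det(T-λI)|: 0.9028, 0.6546, 0.6546, 0.3877.
spectral radius ρ = 0.9028; 0.9028 < 1 ⇒ converges.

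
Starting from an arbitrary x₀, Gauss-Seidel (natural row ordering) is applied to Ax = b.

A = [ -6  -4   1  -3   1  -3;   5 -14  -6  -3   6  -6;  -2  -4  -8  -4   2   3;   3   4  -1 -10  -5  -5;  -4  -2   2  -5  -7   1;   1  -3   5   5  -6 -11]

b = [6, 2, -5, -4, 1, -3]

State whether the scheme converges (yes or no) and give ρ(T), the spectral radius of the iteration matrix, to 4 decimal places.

no, ρ = 1.3522

Let D = diag(-6, -14, -8, -10, -7, -11); L, U the strict triangles.
GS T = -(D+L)⁻¹U: row 0 first, T[0,1] = -(-4)/(-6) = -0.6667; later rows by forward substitution.
  T[0,:] = [+0.0000, -0.6667, +0.1667, -0.5000, +0.1667, -0.5000]
  T[1,:] = [+0.0000, -0.2381, -0.3690, -0.3929, +0.4881, -0.6071]
  T[2,:] = [+0.0000, +0.2857, +0.1429, -0.1786, -0.0357, +0.8036]
  T[3,:] = [+0.0000, -0.3238, -0.1119, -0.2893, -0.2512, -0.9732]
  T[4,:] = [+0.0000, +0.7619, +0.1310, +0.5536, -0.0655, +1.5268]
  T[5,:] = [+0.0000, -0.4286, +0.0584, -0.4529, -0.2127, -0.7898]
eigenvalue magnitudes: 1.3522, 0.4154, 0.4125, 0.0633, 0.0633, 0.0000.
ρ = 1.3522; 1.3522 > 1, so it fails to converge.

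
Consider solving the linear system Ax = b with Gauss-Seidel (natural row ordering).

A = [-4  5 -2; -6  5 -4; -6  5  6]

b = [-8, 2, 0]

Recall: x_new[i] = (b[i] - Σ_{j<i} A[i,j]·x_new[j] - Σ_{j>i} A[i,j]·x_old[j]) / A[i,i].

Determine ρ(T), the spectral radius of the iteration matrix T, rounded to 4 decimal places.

Write A = D+L+U with D = diag(-4, 5, 6).
T_GS = -(D+L)⁻¹U: row 0 first, T[0,1] = -(5)/(-4) = +1.2500; later rows by forward substitution.
  T[0,:] = [+0.0000, +1.2500, -0.5000]
  T[1,:] = [+0.0000, +1.5000, +0.2000]
  T[2,:] = [+0.0000, +0.0000, -0.6667]
|roots of det(T-λI)|: 1.5000, 0.6667, 0.0000.
ρ = 1.5000; 1.5000 > 1: divergent.

1.5000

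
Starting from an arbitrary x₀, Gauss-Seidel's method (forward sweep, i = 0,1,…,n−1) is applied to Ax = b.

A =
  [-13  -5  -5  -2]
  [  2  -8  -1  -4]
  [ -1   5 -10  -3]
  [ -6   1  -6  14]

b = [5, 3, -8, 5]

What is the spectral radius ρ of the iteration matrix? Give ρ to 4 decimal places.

0.6569

Split A = D + L + U, D = diag(-13, -8, -10, 14).
T_GS = -(D+L)⁻¹U: row 0 first, T[0,3] = -(-2)/(-13) = -0.1538; later rows by forward substitution.
  T[0,:] = [+0.0000, -0.3846, -0.3846, -0.1538]
  T[1,:] = [+0.0000, -0.0962, -0.2212, -0.5385]
  T[2,:] = [+0.0000, -0.0096, -0.0721, -0.5538]
  T[3,:] = [+0.0000, -0.1621, -0.1799, -0.2648]
moduli |λ_i(T)| = 0.6569, 0.1676, 0.0561, 0.0000.
spectral radius ρ = 0.6569; 0.6569 < 1: convergent.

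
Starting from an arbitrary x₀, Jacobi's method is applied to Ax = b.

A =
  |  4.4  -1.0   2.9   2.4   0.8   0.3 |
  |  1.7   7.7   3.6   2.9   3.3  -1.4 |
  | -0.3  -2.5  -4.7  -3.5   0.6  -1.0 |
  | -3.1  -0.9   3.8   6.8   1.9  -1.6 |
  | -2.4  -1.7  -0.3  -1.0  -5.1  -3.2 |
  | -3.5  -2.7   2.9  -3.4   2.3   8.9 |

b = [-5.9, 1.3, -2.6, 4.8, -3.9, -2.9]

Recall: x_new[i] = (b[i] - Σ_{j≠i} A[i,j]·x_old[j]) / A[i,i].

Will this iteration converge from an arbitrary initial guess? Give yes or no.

Split A = D + L + U, D = diag(4.4, 7.7, -4.7, 6.8, -5.1, 8.9).
Jacobi: T = -D⁻¹(L+U), T[1,2] = -(3.6)/(7.7) = -0.4675; T[1,1] = 0.
  T[0,:] = [+0.0000  +0.2273  -0.6591  -0.5455  -0.1818  -0.0682]
  T[1,:] = [-0.2208  +0.0000  -0.4675  -0.3766  -0.4286  +0.1818]
  T[2,:] = [-0.0638  -0.5319  +0.0000  -0.7447  +0.1277  -0.2128]
  T[3,:] = [+0.4559  +0.1324  -0.5588  +0.0000  -0.2794  +0.2353]
  T[4,:] = [-0.4706  -0.3333  -0.0588  -0.1961  +0.0000  -0.6275]
  T[5,:] = [+0.3933  +0.3034  -0.3258  +0.3820  -0.2584  +0.0000]
|roots of det(T-λI)|: 1.2433, 0.8806, 0.5099, 0.5099, 0.3485, 0.1418.
spectral radius ρ = 1.2433; 1.2433 > 1: divergent.

no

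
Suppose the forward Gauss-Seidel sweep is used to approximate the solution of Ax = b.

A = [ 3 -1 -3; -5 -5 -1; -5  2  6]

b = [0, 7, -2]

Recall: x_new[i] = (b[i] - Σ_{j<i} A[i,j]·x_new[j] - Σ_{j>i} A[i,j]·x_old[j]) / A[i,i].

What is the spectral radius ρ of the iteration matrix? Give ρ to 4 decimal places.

0.8333

Write A = D+L+U with D = diag(3, -5, 6).
T_GS = -(D+L)⁻¹U: row 0 first, T[0,2] = -(-3)/(3) = +1.0000; later rows by forward substitution.
  T[0,:] = [+0.0000  +0.3333  +1.0000]
  T[1,:] = [+0.0000  -0.3333  -1.2000]
  T[2,:] = [+0.0000  +0.3889  +1.2333]
|eigenvalues of T|: 0.8333, 0.0667, 0.0000.
ρ = 0.8333; 0.8333 < 1: convergent.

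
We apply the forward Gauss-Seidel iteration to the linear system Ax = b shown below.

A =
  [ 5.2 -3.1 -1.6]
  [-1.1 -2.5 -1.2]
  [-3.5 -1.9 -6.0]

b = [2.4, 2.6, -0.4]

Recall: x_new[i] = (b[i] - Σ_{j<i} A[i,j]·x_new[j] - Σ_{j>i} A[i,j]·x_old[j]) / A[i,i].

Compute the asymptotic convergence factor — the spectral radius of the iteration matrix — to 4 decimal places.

0.5503

Split A = D + L + U, D = diag(5.2, -2.5, -6).
GS T = -(D+L)⁻¹U: row 0 first, T[0,2] = -(-1.6)/(5.2) = +0.3077; later rows by forward substitution.
  T[0,:] = [+0.0000  +0.5962  +0.3077]
  T[1,:] = [+0.0000  -0.2623  -0.6154]
  T[2,:] = [+0.0000  -0.2647  +0.0154]
moduli |λ_i(T)| = 0.5503, 0.3033, 0.0000.
ρ = 0.5503; 0.5503 < 1: convergent.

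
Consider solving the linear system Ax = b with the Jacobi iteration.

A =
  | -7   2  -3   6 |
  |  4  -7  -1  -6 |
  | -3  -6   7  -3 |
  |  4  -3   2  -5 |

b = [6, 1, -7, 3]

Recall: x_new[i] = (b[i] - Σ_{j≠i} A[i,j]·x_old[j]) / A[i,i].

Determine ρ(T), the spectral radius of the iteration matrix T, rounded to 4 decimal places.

1.4732

Diagonal D = diag(-7, -7, 7, -5); L, U strict lower/upper.
Jacobi: T = -D⁻¹(L+U), T[0,3] = -(6)/(-7) = +0.8571; T[0,0] = 0.
  T[0,:] = [+0.0000  +0.2857  -0.4286  +0.8571]
  T[1,:] = [+0.5714  +0.0000  -0.1429  -0.8571]
  T[2,:] = [+0.4286  +0.8571  +0.0000  +0.4286]
  T[3,:] = [+0.8000  -0.6000  +0.4000  +0.0000]
eigenvalue magnitudes: 1.4732, 0.9388, 0.6634, 0.6634.
ρ = 1.4732; 1.4732 > 1: divergent.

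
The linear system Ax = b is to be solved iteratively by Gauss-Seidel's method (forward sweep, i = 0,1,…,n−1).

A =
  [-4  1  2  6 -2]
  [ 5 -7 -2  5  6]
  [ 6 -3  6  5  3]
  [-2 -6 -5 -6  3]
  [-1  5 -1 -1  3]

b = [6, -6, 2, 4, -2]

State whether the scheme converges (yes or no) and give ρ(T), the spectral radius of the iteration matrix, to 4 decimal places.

no, ρ = 1.1575

Split A = D + L + U, D = diag(-4, -7, 6, -6, 3).
T_GS = -(D+L)⁻¹U: row 0 first, T[0,2] = -(2)/(-4) = +0.5000; later rows by forward substitution.
  T[0,:] = [+0.0000, +0.2500, +0.5000, +1.5000, -0.5000]
  T[1,:] = [+0.0000, +0.1786, +0.0714, +1.7857, +0.5000]
  T[2,:] = [+0.0000, -0.1607, -0.4643, -1.4405, +0.2500]
  T[3,:] = [+0.0000, -0.1280, +0.1488, -1.0853, -0.0417]
  T[4,:] = [+0.0000, -0.3105, -0.0575, -3.3181, -0.9306]
|eigenvalues of T|: 1.1575, 0.8241, 0.8241, 0.0126, 0.0000.
ρ(T) = max|λ| = 1.1575; 1.1575 > 1, so it fails to converge.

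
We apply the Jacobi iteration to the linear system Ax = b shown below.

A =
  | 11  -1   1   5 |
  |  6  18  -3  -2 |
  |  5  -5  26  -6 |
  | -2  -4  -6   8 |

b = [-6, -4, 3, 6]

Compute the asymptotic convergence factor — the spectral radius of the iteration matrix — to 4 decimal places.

0.6886

Diagonal D = diag(11, 18, 26, 8); L, U strict lower/upper.
Jacobi T = -D⁻¹(L+U): T[1,0] = -(6)/(18) = -0.3333; T[1,1] = 0.
  T[0,:] = [+0.0000, +0.0909, -0.0909, -0.4545]
  T[1,:] = [-0.3333, +0.0000, +0.1667, +0.1111]
  T[2,:] = [-0.1923, +0.1923, +0.0000, +0.2308]
  T[3,:] = [+0.2500, +0.5000, +0.7500, +0.0000]
eigenvalue magnitudes: 0.6886, 0.4802, 0.4802, 0.2487.
ρ(T) = max|λ| = 0.6886; 0.6886 < 1 ⇒ converges.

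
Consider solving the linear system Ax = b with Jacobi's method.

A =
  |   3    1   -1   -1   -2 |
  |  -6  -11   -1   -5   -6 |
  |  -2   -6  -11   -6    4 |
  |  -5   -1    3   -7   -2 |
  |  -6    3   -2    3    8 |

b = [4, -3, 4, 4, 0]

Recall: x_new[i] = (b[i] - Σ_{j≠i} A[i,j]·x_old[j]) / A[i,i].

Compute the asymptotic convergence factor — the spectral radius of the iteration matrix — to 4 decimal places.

Diagonal D = diag(3, -11, -11, -7, 8); L, U strict lower/upper.
Jacobi T = -D⁻¹(L+U): T[1,3] = -(-5)/(-11) = -0.4545; T[1,1] = 0.
  T[0,:] = [+0.0000  -0.3333  +0.3333  +0.3333  +0.6667]
  T[1,:] = [-0.5455  +0.0000  -0.0909  -0.4545  -0.5455]
  T[2,:] = [-0.1818  -0.5455  +0.0000  -0.5455  +0.3636]
  T[3,:] = [-0.7143  -0.1429  +0.4286  +0.0000  -0.2857]
  T[4,:] = [+0.7500  -0.3750  +0.2500  -0.3750  +0.0000]
eigenvalue magnitudes: 1.2117, 0.7118, 0.6597, 0.6597, 0.0225.
spectral radius ρ = 1.2117; 1.2117 > 1, so it fails to converge.

1.2117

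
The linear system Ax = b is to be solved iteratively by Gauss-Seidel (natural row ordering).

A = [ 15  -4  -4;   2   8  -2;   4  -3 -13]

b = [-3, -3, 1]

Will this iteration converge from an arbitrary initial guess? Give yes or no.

yes

Write A = D+L+U with D = diag(15, 8, -13).
Gauss-Seidel: T = -(D+L)⁻¹U, row 0 first, T[0,2] = -(-4)/(15) = +0.2667; later rows by forward substitution.
  T[0,:] = [+0.0000 +0.2667 +0.2667]
  T[1,:] = [+0.0000 -0.0667 +0.1833]
  T[2,:] = [+0.0000 +0.0974 +0.0397]
eigenvalue magnitudes: 0.1573, 0.1304, 0.0000.
ρ = 0.1573; 0.1573 < 1 ⇒ converges.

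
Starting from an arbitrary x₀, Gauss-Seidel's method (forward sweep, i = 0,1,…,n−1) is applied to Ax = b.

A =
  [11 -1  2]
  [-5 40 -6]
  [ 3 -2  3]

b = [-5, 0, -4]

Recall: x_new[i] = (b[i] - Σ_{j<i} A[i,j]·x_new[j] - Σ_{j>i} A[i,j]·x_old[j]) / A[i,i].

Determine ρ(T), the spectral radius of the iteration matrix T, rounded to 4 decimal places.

A = D + L + U where D = diag(11, 40, 3).
Gauss-Seidel: T = -(D+L)⁻¹U, row 0 first, T[0,1] = -(-1)/(11) = +0.0909; later rows by forward substitution.
  T[0,:] = [+0.0000  +0.0909  -0.1818]
  T[1,:] = [+0.0000  +0.0114  +0.1273]
  T[2,:] = [+0.0000  -0.0833  +0.2667]
moduli |λ_i(T)| = 0.2144, 0.0636, 0.0000.
ρ(T) = max|λ| = 0.2144; 0.2144 < 1: convergent.

0.2144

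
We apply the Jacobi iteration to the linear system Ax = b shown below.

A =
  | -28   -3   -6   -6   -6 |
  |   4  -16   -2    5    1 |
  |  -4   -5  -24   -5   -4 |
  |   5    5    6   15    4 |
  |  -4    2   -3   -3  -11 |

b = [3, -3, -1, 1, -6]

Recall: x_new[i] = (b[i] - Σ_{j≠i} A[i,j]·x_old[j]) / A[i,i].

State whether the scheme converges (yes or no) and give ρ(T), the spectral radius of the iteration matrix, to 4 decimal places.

yes, ρ = 0.6481

Write A = D+L+U with D = diag(-28, -16, -24, 15, -11).
T_J = -D⁻¹(L+U): T[2,1] = -(-5)/(-24) = -0.2083; T[2,2] = 0.
  T[0,:] = [+0.0000, -0.1071, -0.2143, -0.2143, -0.2143]
  T[1,:] = [+0.2500, +0.0000, -0.1250, +0.3125, +0.0625]
  T[2,:] = [-0.1667, -0.2083, +0.0000, -0.2083, -0.1667]
  T[3,:] = [-0.3333, -0.3333, -0.4000, +0.0000, -0.2667]
  T[4,:] = [-0.3636, +0.1818, -0.2727, -0.2727, +0.0000]
eigenvalue magnitudes: 0.6481, 0.3058, 0.2329, 0.2329, 0.0763.
ρ = 0.6481; 0.6481 < 1 ⇒ converges.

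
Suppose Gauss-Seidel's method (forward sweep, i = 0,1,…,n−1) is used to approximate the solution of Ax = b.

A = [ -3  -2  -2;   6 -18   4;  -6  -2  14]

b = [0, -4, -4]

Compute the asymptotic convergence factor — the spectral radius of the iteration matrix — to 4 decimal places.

0.2857

Write A = D+L+U with D = diag(-3, -18, 14).
GS T = -(D+L)⁻¹U: row 0 first, T[0,1] = -(-2)/(-3) = -0.6667; later rows by forward substitution.
  T[0,:] = [+0.0000  -0.6667  -0.6667]
  T[1,:] = [+0.0000  -0.2222  +0.0000]
  T[2,:] = [+0.0000  -0.3175  -0.2857]
|roots of det(T-λI)|: 0.2857, 0.2222, 0.0000.
spectral radius ρ = 0.2857; 0.2857 < 1 ⇒ converges.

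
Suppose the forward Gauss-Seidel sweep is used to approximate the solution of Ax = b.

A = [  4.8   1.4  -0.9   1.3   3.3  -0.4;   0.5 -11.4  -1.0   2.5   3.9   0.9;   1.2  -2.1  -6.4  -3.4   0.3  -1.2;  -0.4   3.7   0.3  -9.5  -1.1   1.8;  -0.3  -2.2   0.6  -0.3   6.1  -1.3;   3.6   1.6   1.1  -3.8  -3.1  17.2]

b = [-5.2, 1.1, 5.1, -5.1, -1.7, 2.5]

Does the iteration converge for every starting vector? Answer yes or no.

Split A = D + L + U, D = diag(4.8, -11.4, -6.4, -9.5, 6.1, 17.2).
GS T = -(D+L)⁻¹U: row 0 first, T[0,5] = -(-0.4)/(4.8) = +0.0833; later rows by forward substitution.
  T[0,:] = [+0.0000, -0.2917, +0.1875, -0.2708, -0.6875, +0.0833]
  T[1,:] = [+0.0000, -0.0128, -0.0795, +0.2074, +0.3120, +0.0826]
  T[2,:] = [+0.0000, -0.0505, +0.0612, -0.6501, -0.1844, -0.1990]
  T[3,:] = [+0.0000, +0.0057, -0.0369, +0.0717, +0.0288, +0.2119]
  T[4,:] = [+0.0000, -0.0137, -0.0273, +0.1290, +0.0983, +0.2770]
  T[5,:] = [+0.0000, +0.0643, -0.0488, +0.1180, +0.1507, +0.0843]
|λ(T)| sorted: 0.5105, 0.1528, 0.1528, 0.0965, 0.0610, 0.0000.
ρ = 0.5105; 0.5105 < 1: convergent.

yes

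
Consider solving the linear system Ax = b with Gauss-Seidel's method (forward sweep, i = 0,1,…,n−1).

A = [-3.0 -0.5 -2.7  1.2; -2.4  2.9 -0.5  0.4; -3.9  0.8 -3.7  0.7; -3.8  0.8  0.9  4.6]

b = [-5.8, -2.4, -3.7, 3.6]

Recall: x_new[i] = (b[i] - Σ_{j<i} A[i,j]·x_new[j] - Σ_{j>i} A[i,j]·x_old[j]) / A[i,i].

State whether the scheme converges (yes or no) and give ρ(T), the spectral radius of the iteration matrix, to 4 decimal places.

yes, ρ = 0.9380

A = D + L + U where D = diag(-3, 2.9, -3.7, 4.6).
T_GS = -(D+L)⁻¹U: row 0 first, T[0,3] = -(1.2)/(-3) = +0.4000; later rows by forward substitution.
  T[0,:] = [+0.0000  -0.1667  -0.9000  +0.4000]
  T[1,:] = [+0.0000  -0.1379  -0.5724  +0.1931]
  T[2,:] = [+0.0000  +0.1459  +0.8249  -0.1907]
  T[3,:] = [+0.0000  -0.1422  -0.8053  +0.3342]
moduli |λ_i(T)| = 0.9380, 0.1223, 0.0392, 0.0000.
ρ(T) = max|λ| = 0.9380; 0.9380 < 1, so it converges for any x₀.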